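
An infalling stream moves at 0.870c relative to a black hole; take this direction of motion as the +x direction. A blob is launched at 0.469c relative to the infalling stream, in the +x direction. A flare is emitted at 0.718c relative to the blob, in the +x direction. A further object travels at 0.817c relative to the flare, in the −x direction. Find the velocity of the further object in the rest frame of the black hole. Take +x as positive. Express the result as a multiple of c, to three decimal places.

Apply u = (u' + v)/(1 + u'v/c²) successively, working outward toward the black hole.
Start: velocity of the infalling stream relative to the black hole = 0.8700c.
Compose with the blob (u' = 0.469 in the infalling stream frame): u_1 = (0.469 + 0.870) / (1 + 0.469·0.870) = 1.3390/1.4080 = 0.9510.
Compose with the flare (u' = 0.718 in the blob frame): u_2 = (0.718 + 0.951) / (1 + 0.718·0.951) = 1.6690/1.6828 = 0.9918.
Compose with the further object (u' = -0.817 in the flare frame): u_3 = (-0.817 + 0.992) / (1 + (-0.817)·0.992) = 0.1748/0.1897 = 0.9213.

+0.921c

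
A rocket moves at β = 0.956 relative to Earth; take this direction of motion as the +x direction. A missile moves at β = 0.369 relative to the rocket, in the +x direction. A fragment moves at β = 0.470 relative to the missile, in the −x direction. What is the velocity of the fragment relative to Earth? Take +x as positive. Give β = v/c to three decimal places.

Apply u = (u' + v)/(1 + u'v/c²) successively, working outward toward Earth.
Start: velocity of the rocket relative to Earth = 0.9560c.
Compose with the missile (u' = 0.369 in the rocket frame): u_1 = (0.369 + 0.956) / (1 + 0.369·0.956) = 1.3250/1.3528 = 0.9795.
Compose with the fragment (u' = -0.470 in the missile frame): u_2 = (-0.470 + 0.979) / (1 + (-0.470)·0.979) = 0.5095/0.5396 = 0.9441.

β = +0.944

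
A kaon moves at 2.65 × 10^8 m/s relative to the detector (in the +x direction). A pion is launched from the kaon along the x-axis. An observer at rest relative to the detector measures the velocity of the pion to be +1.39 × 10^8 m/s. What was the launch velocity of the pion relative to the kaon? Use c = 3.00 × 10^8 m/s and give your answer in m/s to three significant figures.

v = 0.883c, u = 0.463c.
Invert the composition law: u' = (u − v)/(1 − uv/c²).
u' = (0.463 − 0.883) / (1 − (0.463)(0.883)) = -0.4200/0.5907 = -0.7110.
u' = -0.7110 × 3.00 × 10^8 m/s.

-2.13 × 10^8 m/s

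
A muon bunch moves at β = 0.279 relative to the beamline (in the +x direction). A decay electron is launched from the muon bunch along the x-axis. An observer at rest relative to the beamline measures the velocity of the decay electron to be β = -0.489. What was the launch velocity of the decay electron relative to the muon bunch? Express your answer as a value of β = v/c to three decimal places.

Invert the composition law: u' = (u − v)/(1 − uv/c²).
u' = (-0.489 − 0.279) / (1 − (-0.489)(0.279)) = -0.7680/1.1364 = -0.6758.

β = -0.676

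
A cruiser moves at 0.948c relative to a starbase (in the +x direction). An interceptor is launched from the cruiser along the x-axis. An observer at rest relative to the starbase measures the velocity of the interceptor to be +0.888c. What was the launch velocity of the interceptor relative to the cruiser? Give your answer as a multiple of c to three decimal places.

-0.379c

Invert the composition law: u' = (u − v)/(1 − uv/c²).
u' = (0.888 − 0.948) / (1 − (0.888)(0.948)) = -0.0600/0.1582 = -0.3793.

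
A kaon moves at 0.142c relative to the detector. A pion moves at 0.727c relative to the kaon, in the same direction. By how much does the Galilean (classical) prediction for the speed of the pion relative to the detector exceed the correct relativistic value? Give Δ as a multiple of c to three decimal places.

Δ = 0.081c

Galilean: u_cl = 0.727 + 0.142 = 0.8690.
Relativistic: u_rel = (0.727 + 0.142) / (1 + 0.727·0.142) = 0.8690/1.1032 = 0.7877.
Δ = 0.8690 − 0.7877 = 0.0813.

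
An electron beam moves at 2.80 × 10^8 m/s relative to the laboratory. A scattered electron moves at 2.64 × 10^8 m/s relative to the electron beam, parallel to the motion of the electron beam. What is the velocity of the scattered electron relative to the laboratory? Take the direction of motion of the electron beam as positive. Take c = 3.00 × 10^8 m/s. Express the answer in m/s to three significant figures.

2.99 × 10^8 m/s

In units of c (dividing by 3.00 × 10^8 m/s): v = 0.933, u' = 0.880.
u = (u' + v)/(1 + u'v/c²):
u = (0.880 + 0.933) / (1 + 0.880·0.933) = 1.8133/1.8213 = 0.9956
Converting back: u = 0.9956 × 3.00 × 10^8 m/s.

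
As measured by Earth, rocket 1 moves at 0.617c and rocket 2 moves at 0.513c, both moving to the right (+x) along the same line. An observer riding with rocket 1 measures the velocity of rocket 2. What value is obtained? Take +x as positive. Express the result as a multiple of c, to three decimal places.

β_A = 0.617, β_B = 0.513.
Transform to A's frame with the inverse velocity-addition law: u' = (u − v)/(1 − uv/c²), taking u = β_B and v = β_A.
u' = (0.513 − 0.617) / (1 − (0.617)(0.513)) = -0.1040/0.6835 = -0.1522.

-0.152c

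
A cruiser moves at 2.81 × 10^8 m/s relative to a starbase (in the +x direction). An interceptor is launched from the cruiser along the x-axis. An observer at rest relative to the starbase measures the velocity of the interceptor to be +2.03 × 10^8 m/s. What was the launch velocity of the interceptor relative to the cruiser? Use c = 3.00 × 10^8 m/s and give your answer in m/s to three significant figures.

-2.13 × 10^8 m/s

v = 0.937c, u = 0.677c.
Invert the composition law: u' = (u − v)/(1 − uv/c²).
u' = (0.677 − 0.937) / (1 − (0.677)(0.937)) = -0.2600/0.3662 = -0.7100.
u' = -0.7100 × 3.00 × 10^8 m/s.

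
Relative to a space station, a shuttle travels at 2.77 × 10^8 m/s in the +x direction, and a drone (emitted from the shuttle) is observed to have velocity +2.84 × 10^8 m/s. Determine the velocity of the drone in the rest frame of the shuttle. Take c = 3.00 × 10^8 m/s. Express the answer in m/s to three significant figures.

v = 0.923c, u = 0.947c.
Invert the composition law: u' = (u − v)/(1 − uv/c²).
u' = (0.947 − 0.923) / (1 − (0.947)(0.923)) = 0.0233/0.1259 = 0.1853.
u' = 0.1853 × 3.00 × 10^8 m/s.

+5.56 × 10^7 m/s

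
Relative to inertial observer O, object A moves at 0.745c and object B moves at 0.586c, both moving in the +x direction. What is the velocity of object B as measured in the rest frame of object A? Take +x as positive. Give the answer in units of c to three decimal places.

β_A = 0.745, β_B = 0.586.
Transform to A's frame with the inverse velocity-addition law: u' = (u − v)/(1 − uv/c²), taking u = β_B and v = β_A.
u' = (0.586 − 0.745) / (1 − (0.745)(0.586)) = -0.1590/0.5634 = -0.2822.

-0.282c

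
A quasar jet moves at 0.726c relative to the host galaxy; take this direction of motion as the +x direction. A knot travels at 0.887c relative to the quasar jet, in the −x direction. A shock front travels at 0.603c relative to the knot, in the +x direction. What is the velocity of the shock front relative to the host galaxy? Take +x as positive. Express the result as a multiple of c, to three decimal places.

+0.207c

Apply u = (u' + v)/(1 + u'v/c²) successively, working outward toward the host galaxy.
Start: velocity of the quasar jet relative to the host galaxy = 0.7260c.
Compose with the knot (u' = -0.887 in the quasar jet frame): u_1 = (-0.887 + 0.726) / (1 + (-0.887)·0.726) = -0.1610/0.3560 = -0.4522.
Compose with the shock front (u' = 0.603 in the knot frame): u_2 = (0.603 + (-0.452)) / (1 + 0.603·(-0.452)) = 0.1508/0.7273 = 0.2073.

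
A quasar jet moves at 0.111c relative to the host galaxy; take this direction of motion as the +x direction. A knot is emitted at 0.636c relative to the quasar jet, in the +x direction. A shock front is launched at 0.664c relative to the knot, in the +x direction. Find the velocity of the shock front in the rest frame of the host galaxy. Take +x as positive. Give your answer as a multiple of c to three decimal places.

Apply u = (u' + v)/(1 + u'v/c²) successively, working outward toward the host galaxy.
Start: velocity of the quasar jet relative to the host galaxy = 0.1110c.
Compose with the knot (u' = 0.636 in the quasar jet frame): u_1 = (0.636 + 0.111) / (1 + 0.636·0.111) = 0.7470/1.0706 = 0.6977.
Compose with the shock front (u' = 0.664 in the knot frame): u_2 = (0.664 + 0.698) / (1 + 0.664·0.698) = 1.3617/1.4633 = 0.9306.

0.931c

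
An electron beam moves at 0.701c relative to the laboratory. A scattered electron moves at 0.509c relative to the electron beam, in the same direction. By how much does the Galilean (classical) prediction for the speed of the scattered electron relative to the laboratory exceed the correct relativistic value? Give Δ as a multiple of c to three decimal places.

Δ = 0.318c

Galilean: u_cl = 0.509 + 0.701 = 1.2100.
Relativistic: u_rel = (0.509 + 0.701) / (1 + 0.509·0.701) = 1.2100/1.3568 = 0.8918.
Δ = 1.2100 − 0.8918 = 0.3182.
(The classical prediction exceeds c; the relativistic result does not.)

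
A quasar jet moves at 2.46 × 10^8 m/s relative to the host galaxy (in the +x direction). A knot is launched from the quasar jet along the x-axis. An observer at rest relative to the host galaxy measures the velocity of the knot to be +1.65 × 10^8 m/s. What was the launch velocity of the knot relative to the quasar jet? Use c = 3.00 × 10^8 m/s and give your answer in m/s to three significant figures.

v = 0.820c, u = 0.550c.
Invert the composition law: u' = (u − v)/(1 − uv/c²).
u' = (0.550 − 0.820) / (1 − (0.550)(0.820)) = -0.2700/0.5490 = -0.4918.
u' = -0.4918 × 3.00 × 10^8 m/s.

-1.48 × 10^8 m/s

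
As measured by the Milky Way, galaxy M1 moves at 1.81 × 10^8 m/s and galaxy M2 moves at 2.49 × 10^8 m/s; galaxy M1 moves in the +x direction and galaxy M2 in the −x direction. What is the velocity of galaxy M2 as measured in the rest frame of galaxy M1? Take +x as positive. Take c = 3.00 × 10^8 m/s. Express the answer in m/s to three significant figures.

-2.87 × 10^8 m/s

β_A = 0.603, β_B = -0.830 (dividing each by c = 3.00 × 10^8 m/s).
Transform to A's frame with the inverse velocity-addition law: u' = (u − v)/(1 − uv/c²), taking u = β_B and v = β_A.
u' = (-0.830 − 0.603) / (1 − (0.603)(-0.830)) = -1.4333/1.5008 = -0.9551.
u' = -0.9551 × 3.00 × 10^8 m/s.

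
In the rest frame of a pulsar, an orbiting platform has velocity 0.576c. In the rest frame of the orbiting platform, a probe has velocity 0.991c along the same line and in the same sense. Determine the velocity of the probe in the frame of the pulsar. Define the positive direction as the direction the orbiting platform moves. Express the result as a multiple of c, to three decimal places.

With v = 0.576 and u' = 0.991 (in units of c),
u = (u' + v)/(1 + u'v/c²):
u = (0.991 + 0.576) / (1 + 0.991·0.576) = 1.5670/1.5708 = 0.9976

0.998c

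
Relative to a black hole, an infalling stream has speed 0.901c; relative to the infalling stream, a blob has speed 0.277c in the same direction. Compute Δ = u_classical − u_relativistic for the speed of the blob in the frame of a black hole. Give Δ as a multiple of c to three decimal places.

Galilean: u_cl = 0.277 + 0.901 = 1.1780.
Relativistic: u_rel = (0.277 + 0.901) / (1 + 0.277·0.901) = 1.1780/1.2496 = 0.9427.
Δ = 1.1780 − 0.9427 = 0.2353.
(The classical prediction exceeds c; the relativistic result does not.)

Δ = 0.235c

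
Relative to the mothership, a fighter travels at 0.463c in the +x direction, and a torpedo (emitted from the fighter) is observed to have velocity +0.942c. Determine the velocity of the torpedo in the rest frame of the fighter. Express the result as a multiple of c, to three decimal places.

+0.850c

Invert the composition law: u' = (u − v)/(1 − uv/c²).
u' = (0.942 − 0.463) / (1 − (0.942)(0.463)) = 0.4790/0.5639 = 0.8495.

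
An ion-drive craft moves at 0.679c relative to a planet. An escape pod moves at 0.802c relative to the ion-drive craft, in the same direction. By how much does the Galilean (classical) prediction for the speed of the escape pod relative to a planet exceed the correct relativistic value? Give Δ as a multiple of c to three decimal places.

Δ = 0.522c

Galilean: u_cl = 0.802 + 0.679 = 1.4810.
Relativistic: u_rel = (0.802 + 0.679) / (1 + 0.802·0.679) = 1.4810/1.5446 = 0.9589.
Δ = 1.4810 − 0.9589 = 0.5221.
(The classical prediction exceeds c; the relativistic result does not.)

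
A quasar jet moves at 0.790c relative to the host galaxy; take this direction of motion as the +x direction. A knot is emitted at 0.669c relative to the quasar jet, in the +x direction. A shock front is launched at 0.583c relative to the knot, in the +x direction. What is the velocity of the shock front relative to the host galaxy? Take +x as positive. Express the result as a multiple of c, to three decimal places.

Apply u = (u' + v)/(1 + u'v/c²) successively, working outward toward the host galaxy.
Start: velocity of the quasar jet relative to the host galaxy = 0.7900c.
Compose with the knot (u' = 0.669 in the quasar jet frame): u_1 = (0.669 + 0.790) / (1 + 0.669·0.790) = 1.4590/1.5285 = 0.9545.
Compose with the shock front (u' = 0.583 in the knot frame): u_2 = (0.583 + 0.955) / (1 + 0.583·0.955) = 1.5375/1.5565 = 0.9878.

0.988c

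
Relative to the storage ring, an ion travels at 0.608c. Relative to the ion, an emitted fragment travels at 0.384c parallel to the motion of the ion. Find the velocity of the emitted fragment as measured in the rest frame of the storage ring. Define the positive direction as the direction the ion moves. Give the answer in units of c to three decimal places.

With v = 0.608 and u' = 0.384 (in units of c),
u = (u' + v)/(1 + u'v/c²):
u = (0.384 + 0.608) / (1 + 0.384·0.608) = 0.9920/1.2335 = 0.8042

0.804c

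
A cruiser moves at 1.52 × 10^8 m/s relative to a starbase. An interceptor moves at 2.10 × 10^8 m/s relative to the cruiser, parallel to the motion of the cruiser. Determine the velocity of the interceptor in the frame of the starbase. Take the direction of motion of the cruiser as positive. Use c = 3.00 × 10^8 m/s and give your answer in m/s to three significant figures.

2.67 × 10^8 m/s

In units of c (dividing by 3.00 × 10^8 m/s): v = 0.507, u' = 0.700.
u = (u' + v)/(1 + u'v/c²):
u = (0.700 + 0.507) / (1 + 0.700·0.507) = 1.2067/1.3547 = 0.8907
Converting back: u = 0.8907 × 3.00 × 10^8 m/s.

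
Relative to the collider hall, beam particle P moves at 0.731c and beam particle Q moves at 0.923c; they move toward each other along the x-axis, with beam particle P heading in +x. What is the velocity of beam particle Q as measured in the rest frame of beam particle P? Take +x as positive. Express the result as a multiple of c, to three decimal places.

β_A = 0.731, β_B = -0.923.
Transform to A's frame with the inverse velocity-addition law: u' = (u − v)/(1 − uv/c²), taking u = β_B and v = β_A.
u' = (-0.923 − 0.731) / (1 − (0.731)(-0.923)) = -1.6540/1.6747 = -0.9876.

-0.988c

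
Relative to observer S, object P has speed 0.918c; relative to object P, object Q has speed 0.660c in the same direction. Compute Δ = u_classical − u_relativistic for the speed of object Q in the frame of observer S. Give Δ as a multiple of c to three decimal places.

Galilean: u_cl = 0.660 + 0.918 = 1.5780.
Relativistic: u_rel = (0.660 + 0.918) / (1 + 0.660·0.918) = 1.5780/1.6059 = 0.9826.
Δ = 1.5780 − 0.9826 = 0.5954.
(The classical prediction exceeds c; the relativistic result does not.)

Δ = 0.595c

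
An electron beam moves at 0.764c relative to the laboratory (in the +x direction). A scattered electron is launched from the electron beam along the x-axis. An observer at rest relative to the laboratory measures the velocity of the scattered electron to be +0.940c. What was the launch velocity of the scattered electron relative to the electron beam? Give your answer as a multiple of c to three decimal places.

Invert the composition law: u' = (u − v)/(1 − uv/c²).
u' = (0.940 − 0.764) / (1 − (0.940)(0.764)) = 0.1760/0.2818 = 0.6245.

+0.624c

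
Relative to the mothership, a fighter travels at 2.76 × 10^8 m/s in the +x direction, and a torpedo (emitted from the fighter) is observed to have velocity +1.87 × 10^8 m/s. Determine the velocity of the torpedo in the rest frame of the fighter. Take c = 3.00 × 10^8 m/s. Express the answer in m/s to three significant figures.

v = 0.920c, u = 0.623c.
Invert the composition law: u' = (u − v)/(1 − uv/c²).
u' = (0.623 − 0.920) / (1 − (0.623)(0.920)) = -0.2967/0.4265 = -0.6955.
u' = -0.6955 × 3.00 × 10^8 m/s.

-2.09 × 10^8 m/s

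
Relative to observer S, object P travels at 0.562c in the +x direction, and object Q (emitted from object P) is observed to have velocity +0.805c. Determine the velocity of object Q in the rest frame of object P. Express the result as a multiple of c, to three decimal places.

+0.444c

Invert the composition law: u' = (u − v)/(1 − uv/c²).
u' = (0.805 − 0.562) / (1 − (0.805)(0.562)) = 0.2430/0.5476 = 0.4438.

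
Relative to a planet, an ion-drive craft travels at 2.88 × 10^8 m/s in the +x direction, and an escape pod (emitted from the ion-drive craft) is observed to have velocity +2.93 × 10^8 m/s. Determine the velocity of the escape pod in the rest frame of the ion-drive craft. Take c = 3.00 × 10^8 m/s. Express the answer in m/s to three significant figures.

+8.01 × 10^7 m/s

v = 0.960c, u = 0.977c.
Invert the composition law: u' = (u − v)/(1 − uv/c²).
u' = (0.977 − 0.960) / (1 − (0.977)(0.960)) = 0.0167/0.0624 = 0.2671.
u' = 0.2671 × 3.00 × 10^8 m/s.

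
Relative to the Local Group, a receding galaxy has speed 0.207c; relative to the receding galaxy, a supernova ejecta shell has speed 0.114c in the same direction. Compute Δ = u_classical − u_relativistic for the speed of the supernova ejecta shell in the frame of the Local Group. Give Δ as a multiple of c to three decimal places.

Galilean: u_cl = 0.114 + 0.207 = 0.3210.
Relativistic: u_rel = (0.114 + 0.207) / (1 + 0.114·0.207) = 0.3210/1.0236 = 0.3136.
Δ = 0.3210 − 0.3136 = 0.0074.

Δ = 0.007c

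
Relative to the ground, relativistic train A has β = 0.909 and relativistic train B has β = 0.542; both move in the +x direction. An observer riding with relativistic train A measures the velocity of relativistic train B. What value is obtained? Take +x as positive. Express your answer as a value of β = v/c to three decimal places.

β = -0.723

β_A = 0.909, β_B = 0.542.
Transform to A's frame with the inverse velocity-addition law: u' = (u − v)/(1 − uv/c²), taking u = β_B and v = β_A.
u' = (0.542 − 0.909) / (1 − (0.909)(0.542)) = -0.3670/0.5073 = -0.7234.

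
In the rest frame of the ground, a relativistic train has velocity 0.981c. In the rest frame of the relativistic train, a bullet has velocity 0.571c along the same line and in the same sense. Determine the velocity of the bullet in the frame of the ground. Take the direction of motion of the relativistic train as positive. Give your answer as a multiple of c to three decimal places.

With v = 0.981 and u' = 0.571 (in units of c),
u = (u' + v)/(1 + u'v/c²):
u = (0.571 + 0.981) / (1 + 0.571·0.981) = 1.5520/1.5602 = 0.9948

0.995c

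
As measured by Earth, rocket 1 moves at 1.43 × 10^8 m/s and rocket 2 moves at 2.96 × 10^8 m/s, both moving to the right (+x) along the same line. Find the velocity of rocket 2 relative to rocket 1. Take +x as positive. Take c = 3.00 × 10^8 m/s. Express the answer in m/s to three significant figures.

+2.89 × 10^8 m/s

β_A = 0.477, β_B = 0.987 (dividing each by c = 3.00 × 10^8 m/s).
Transform to A's frame with the inverse velocity-addition law: u' = (u − v)/(1 − uv/c²), taking u = β_B and v = β_A.
u' = (0.987 − 0.477) / (1 − (0.477)(0.987)) = 0.5100/0.5297 = 0.9628.
u' = 0.9628 × 3.00 × 10^8 m/s.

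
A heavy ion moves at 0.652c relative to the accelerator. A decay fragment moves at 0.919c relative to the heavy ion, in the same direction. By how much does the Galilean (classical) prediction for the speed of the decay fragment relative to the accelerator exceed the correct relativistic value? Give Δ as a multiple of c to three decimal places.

Galilean: u_cl = 0.919 + 0.652 = 1.5710.
Relativistic: u_rel = (0.919 + 0.652) / (1 + 0.919·0.652) = 1.5710/1.5992 = 0.9824.
Δ = 1.5710 − 0.9824 = 0.5886.
(The classical prediction exceeds c; the relativistic result does not.)

Δ = 0.589c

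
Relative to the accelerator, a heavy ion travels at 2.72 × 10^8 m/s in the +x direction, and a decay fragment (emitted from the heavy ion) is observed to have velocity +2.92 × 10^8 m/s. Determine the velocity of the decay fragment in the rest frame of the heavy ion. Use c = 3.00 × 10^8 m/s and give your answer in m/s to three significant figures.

+1.70 × 10^8 m/s

v = 0.907c, u = 0.973c.
Invert the composition law: u' = (u − v)/(1 − uv/c²).
u' = (0.973 − 0.907) / (1 − (0.973)(0.907)) = 0.0667/0.1175 = 0.5673.
u' = 0.5673 × 3.00 × 10^8 m/s.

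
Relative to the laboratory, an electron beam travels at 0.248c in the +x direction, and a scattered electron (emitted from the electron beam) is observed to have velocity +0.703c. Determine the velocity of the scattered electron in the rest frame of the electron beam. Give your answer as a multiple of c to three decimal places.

Invert the composition law: u' = (u − v)/(1 − uv/c²).
u' = (0.703 − 0.248) / (1 − (0.703)(0.248)) = 0.4550/0.8257 = 0.5511.

+0.551c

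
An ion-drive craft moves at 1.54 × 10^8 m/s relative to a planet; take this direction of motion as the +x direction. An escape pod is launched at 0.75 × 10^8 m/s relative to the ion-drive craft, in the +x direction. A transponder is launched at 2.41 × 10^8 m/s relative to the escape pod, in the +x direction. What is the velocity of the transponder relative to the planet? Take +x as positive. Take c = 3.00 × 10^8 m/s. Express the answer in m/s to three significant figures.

2.88 × 10^8 m/s

Apply u = (u' + v)/(1 + u'v/c²) successively, working outward toward the planet.
(Dividing each given speed by c = 3.00 × 10^8 m/s to work in units of c.)
Start: velocity of the ion-drive craft relative to the planet = 0.5133c.
Compose with the escape pod (u' = 0.250 in the ion-drive craft frame): u_1 = (0.250 + 0.513) / (1 + 0.250·0.513) = 0.7633/1.1283 = 0.6765.
Compose with the transponder (u' = 0.803 in the escape pod frame): u_2 = (0.803 + 0.677) / (1 + 0.803·0.677) = 1.4798/1.5435 = 0.9588.
So u = 0.9588 × 3.00 × 10^8 m/s.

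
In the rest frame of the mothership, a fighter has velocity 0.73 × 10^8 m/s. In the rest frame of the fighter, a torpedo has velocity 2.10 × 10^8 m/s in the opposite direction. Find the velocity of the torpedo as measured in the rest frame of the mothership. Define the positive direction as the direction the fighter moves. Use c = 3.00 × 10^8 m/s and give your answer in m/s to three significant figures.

In units of c (dividing by 3.00 × 10^8 m/s): v = 0.243, u' = -0.700.
u = (u' + v)/(1 + u'v/c²):
u = (-0.700 + 0.243) / (1 + (-0.700)·0.243) = -0.4567/0.8297 = -0.5504
(Galilean addition would give -0.457c.)
Converting back: u = -0.5504 × 3.00 × 10^8 m/s.

-1.65 × 10^8 m/s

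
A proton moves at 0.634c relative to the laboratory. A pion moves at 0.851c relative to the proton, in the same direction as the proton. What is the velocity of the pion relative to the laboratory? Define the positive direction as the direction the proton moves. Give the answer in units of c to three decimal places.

With v = 0.634 and u' = 0.851 (in units of c),
u = (u' + v)/(1 + u'v/c²):
u = (0.851 + 0.634) / (1 + 0.851·0.634) = 1.4850/1.5395 = 0.9646
(Galilean addition would give +1.485c, exceeding c.)

0.965c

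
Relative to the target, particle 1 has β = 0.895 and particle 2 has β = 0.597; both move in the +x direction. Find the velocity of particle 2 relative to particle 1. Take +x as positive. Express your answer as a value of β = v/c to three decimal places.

β = -0.640

β_A = 0.895, β_B = 0.597.
Transform to A's frame with the inverse velocity-addition law: u' = (u − v)/(1 − uv/c²), taking u = β_B and v = β_A.
u' = (0.597 − 0.895) / (1 − (0.895)(0.597)) = -0.2980/0.4657 = -0.6399.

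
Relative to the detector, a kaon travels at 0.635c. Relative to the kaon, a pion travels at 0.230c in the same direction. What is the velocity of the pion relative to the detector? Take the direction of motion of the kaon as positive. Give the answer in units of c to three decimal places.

0.755c

With v = 0.635 and u' = 0.230 (in units of c),
u = (u' + v)/(1 + u'v/c²):
u = (0.230 + 0.635) / (1 + 0.230·0.635) = 0.8650/1.1461 = 0.7548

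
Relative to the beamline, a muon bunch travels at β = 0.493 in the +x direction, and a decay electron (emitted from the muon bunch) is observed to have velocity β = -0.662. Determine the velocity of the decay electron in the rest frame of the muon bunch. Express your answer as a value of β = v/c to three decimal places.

Invert the composition law: u' = (u − v)/(1 − uv/c²).
u' = (-0.662 − 0.493) / (1 − (-0.662)(0.493)) = -1.1550/1.3264 = -0.8708.

β = -0.871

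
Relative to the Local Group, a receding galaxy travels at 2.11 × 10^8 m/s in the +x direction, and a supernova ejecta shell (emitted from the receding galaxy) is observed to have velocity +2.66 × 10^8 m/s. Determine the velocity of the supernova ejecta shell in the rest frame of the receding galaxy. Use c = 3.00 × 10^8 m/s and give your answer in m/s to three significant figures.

v = 0.703c, u = 0.887c.
Invert the composition law: u' = (u − v)/(1 − uv/c²).
u' = (0.887 − 0.703) / (1 − (0.887)(0.703)) = 0.1833/0.3764 = 0.4871.
u' = 0.4871 × 3.00 × 10^8 m/s.

+1.46 × 10^8 m/s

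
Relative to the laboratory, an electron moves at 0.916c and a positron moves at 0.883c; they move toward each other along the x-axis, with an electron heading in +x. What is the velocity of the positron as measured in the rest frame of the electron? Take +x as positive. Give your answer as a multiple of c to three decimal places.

β_A = 0.916, β_B = -0.883.
Transform to A's frame with the inverse velocity-addition law: u' = (u − v)/(1 − uv/c²), taking u = β_B and v = β_A.
u' = (-0.883 − 0.916) / (1 − (0.916)(-0.883)) = -1.7990/1.8088 = -0.9946.

-0.995c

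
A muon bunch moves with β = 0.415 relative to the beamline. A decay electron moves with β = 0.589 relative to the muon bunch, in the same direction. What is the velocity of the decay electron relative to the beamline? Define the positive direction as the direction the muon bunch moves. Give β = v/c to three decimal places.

With v = 0.415 and u' = 0.589 (in units of c),
u = (u' + v)/(1 + u'v/c²):
u = (0.589 + 0.415) / (1 + 0.589·0.415) = 1.0040/1.2444 = 0.8068

β = 0.807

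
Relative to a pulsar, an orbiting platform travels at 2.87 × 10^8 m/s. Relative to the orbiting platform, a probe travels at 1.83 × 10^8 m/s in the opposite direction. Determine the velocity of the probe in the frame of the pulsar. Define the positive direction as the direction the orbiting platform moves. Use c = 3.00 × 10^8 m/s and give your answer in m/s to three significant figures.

In units of c (dividing by 3.00 × 10^8 m/s): v = 0.957, u' = -0.610.
u = (u' + v)/(1 + u'v/c²):
u = (-0.610 + 0.957) / (1 + (-0.610)·0.957) = 0.3467/0.4164 = 0.8325
Converting back: u = 0.8325 × 3.00 × 10^8 m/s.

+2.50 × 10^8 m/s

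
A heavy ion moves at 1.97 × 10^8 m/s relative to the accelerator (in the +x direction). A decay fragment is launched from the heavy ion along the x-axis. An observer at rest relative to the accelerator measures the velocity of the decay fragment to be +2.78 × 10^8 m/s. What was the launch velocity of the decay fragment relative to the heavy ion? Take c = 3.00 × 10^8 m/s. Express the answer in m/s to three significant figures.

v = 0.657c, u = 0.927c.
Invert the composition law: u' = (u − v)/(1 − uv/c²).
u' = (0.927 − 0.657) / (1 − (0.927)(0.657)) = 0.2700/0.3915 = 0.6897.
u' = 0.6897 × 3.00 × 10^8 m/s.

+2.07 × 10^8 m/s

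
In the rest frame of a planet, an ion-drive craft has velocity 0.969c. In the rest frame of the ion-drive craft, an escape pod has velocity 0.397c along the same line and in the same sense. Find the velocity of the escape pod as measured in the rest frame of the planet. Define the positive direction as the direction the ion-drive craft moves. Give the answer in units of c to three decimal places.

0.987c

With v = 0.969 and u' = 0.397 (in units of c),
u = (u' + v)/(1 + u'v/c²):
u = (0.397 + 0.969) / (1 + 0.397·0.969) = 1.3660/1.3847 = 0.9865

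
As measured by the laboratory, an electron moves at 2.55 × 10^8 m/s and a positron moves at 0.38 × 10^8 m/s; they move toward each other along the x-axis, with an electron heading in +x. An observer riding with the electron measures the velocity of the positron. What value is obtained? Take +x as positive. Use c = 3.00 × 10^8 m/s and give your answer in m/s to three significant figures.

-2.65 × 10^8 m/s

β_A = 0.850, β_B = -0.127 (dividing each by c = 3.00 × 10^8 m/s).
Transform to A's frame with the inverse velocity-addition law: u' = (u − v)/(1 − uv/c²), taking u = β_B and v = β_A.
u' = (-0.127 − 0.850) / (1 − (0.850)(-0.127)) = -0.9767/1.1077 = -0.8817.
u' = -0.8817 × 3.00 × 10^8 m/s.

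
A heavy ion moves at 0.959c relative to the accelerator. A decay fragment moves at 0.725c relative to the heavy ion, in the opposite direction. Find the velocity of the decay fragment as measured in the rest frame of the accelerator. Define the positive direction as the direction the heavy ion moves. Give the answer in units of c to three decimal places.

With v = 0.959 and u' = -0.725 (in units of c),
u = (u' + v)/(1 + u'v/c²):
u = (-0.725 + 0.959) / (1 + (-0.725)·0.959) = 0.2340/0.3047 = 0.7679

+0.768c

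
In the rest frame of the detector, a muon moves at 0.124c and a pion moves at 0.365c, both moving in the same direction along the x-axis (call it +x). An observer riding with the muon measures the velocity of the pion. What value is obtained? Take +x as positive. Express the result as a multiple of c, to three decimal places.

+0.252c

β_A = 0.124, β_B = 0.365.
Transform to A's frame with the inverse velocity-addition law: u' = (u − v)/(1 − uv/c²), taking u = β_B and v = β_A.
u' = (0.365 − 0.124) / (1 − (0.124)(0.365)) = 0.2410/0.9547 = 0.2524.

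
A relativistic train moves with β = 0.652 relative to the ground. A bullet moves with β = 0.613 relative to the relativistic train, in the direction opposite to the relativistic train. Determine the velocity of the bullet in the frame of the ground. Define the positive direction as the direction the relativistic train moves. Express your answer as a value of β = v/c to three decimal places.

With v = 0.652 and u' = -0.613 (in units of c),
u = (u' + v)/(1 + u'v/c²):
u = (-0.613 + 0.652) / (1 + (-0.613)·0.652) = 0.0390/0.6003 = 0.0650

β = +0.065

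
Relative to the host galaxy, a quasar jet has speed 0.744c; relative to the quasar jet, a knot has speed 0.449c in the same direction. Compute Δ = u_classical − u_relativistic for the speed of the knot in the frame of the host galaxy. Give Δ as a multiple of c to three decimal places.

Δ = 0.299c

Galilean: u_cl = 0.449 + 0.744 = 1.1930.
Relativistic: u_rel = (0.449 + 0.744) / (1 + 0.449·0.744) = 1.1930/1.3341 = 0.8943.
Δ = 1.1930 − 0.8943 = 0.2987.
(The classical prediction exceeds c; the relativistic result does not.)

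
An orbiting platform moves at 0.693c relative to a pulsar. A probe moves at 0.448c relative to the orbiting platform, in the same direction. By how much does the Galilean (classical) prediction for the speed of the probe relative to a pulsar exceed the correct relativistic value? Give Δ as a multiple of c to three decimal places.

Δ = 0.270c

Galilean: u_cl = 0.448 + 0.693 = 1.1410.
Relativistic: u_rel = (0.448 + 0.693) / (1 + 0.448·0.693) = 1.1410/1.3105 = 0.8707.
Δ = 1.1410 − 0.8707 = 0.2703.
(The classical prediction exceeds c; the relativistic result does not.)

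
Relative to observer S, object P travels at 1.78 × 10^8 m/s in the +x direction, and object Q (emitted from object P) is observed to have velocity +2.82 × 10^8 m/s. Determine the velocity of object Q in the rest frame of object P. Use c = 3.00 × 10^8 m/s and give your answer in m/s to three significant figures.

+2.35 × 10^8 m/s

v = 0.593c, u = 0.940c.
Invert the composition law: u' = (u − v)/(1 − uv/c²).
u' = (0.940 − 0.593) / (1 − (0.940)(0.593)) = 0.3467/0.4423 = 0.7838.
u' = 0.7838 × 3.00 × 10^8 m/s.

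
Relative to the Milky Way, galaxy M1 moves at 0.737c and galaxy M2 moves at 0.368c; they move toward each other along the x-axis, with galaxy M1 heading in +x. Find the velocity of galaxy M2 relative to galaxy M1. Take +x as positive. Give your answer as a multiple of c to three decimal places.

β_A = 0.737, β_B = -0.368.
Transform to A's frame with the inverse velocity-addition law: u' = (u − v)/(1 − uv/c²), taking u = β_B and v = β_A.
u' = (-0.368 − 0.737) / (1 − (0.737)(-0.368)) = -1.1050/1.2712 = -0.8692.

-0.869c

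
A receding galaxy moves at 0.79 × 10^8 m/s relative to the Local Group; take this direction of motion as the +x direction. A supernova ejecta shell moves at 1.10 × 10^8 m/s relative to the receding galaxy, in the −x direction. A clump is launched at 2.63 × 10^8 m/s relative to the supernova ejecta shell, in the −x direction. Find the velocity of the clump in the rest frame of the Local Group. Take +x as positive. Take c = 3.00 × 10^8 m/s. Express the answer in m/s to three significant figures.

-2.70 × 10^8 m/s

Apply u = (u' + v)/(1 + u'v/c²) successively, working outward toward the Local Group.
(Dividing each given speed by c = 3.00 × 10^8 m/s to work in units of c.)
Start: velocity of the receding galaxy relative to the Local Group = 0.2633c.
Compose with the supernova ejecta shell (u' = -0.367 in the receding galaxy frame): u_1 = (-0.367 + 0.263) / (1 + (-0.367)·0.263) = -0.1033/0.9034 = -0.1144.
Compose with the clump (u' = -0.877 in the supernova ejecta shell frame): u_2 = (-0.877 + (-0.114)) / (1 + (-0.877)·(-0.114)) = -0.9910/1.1003 = -0.9007.
So u = -0.9007 × 3.00 × 10^8 m/s.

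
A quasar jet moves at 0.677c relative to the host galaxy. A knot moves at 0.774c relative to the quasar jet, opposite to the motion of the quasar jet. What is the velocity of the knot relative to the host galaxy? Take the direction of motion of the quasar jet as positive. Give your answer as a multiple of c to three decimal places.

With v = 0.677 and u' = -0.774 (in units of c),
u = (u' + v)/(1 + u'v/c²):
u = (-0.774 + 0.677) / (1 + (-0.774)·0.677) = -0.0970/0.4760 = -0.2038
(Galilean addition would give -0.097c.)

-0.204c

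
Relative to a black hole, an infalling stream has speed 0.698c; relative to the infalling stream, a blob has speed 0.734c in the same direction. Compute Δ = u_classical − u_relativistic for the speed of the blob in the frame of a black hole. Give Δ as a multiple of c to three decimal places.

Δ = 0.485c

Galilean: u_cl = 0.734 + 0.698 = 1.4320.
Relativistic: u_rel = (0.734 + 0.698) / (1 + 0.734·0.698) = 1.4320/1.5123 = 0.9469.
Δ = 1.4320 − 0.9469 = 0.4851.
(The classical prediction exceeds c; the relativistic result does not.)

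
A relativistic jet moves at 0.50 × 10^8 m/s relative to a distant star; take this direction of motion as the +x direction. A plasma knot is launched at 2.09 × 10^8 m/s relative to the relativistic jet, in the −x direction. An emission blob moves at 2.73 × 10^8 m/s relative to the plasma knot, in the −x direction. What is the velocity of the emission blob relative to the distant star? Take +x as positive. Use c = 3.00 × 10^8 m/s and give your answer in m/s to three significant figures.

-2.93 × 10^8 m/s

Apply u = (u' + v)/(1 + u'v/c²) successively, working outward toward the distant star.
(Dividing each given speed by c = 3.00 × 10^8 m/s to work in units of c.)
Start: velocity of the relativistic jet relative to the distant star = 0.1667c.
Compose with the plasma knot (u' = -0.697 in the relativistic jet frame): u_1 = (-0.697 + 0.167) / (1 + (-0.697)·0.167) = -0.5300/0.8839 = -0.5996.
Compose with the emission blob (u' = -0.910 in the plasma knot frame): u_2 = (-0.910 + (-0.600)) / (1 + (-0.910)·(-0.600)) = -1.5096/1.5457 = -0.9767.
So u = -0.9767 × 3.00 × 10^8 m/s.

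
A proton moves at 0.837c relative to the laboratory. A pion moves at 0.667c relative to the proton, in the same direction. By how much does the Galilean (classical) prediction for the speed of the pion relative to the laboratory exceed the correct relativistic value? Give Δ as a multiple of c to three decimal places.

Δ = 0.539c

Galilean: u_cl = 0.667 + 0.837 = 1.5040.
Relativistic: u_rel = (0.667 + 0.837) / (1 + 0.667·0.837) = 1.5040/1.5583 = 0.9652.
Δ = 1.5040 − 0.9652 = 0.5388.
(The classical prediction exceeds c; the relativistic result does not.)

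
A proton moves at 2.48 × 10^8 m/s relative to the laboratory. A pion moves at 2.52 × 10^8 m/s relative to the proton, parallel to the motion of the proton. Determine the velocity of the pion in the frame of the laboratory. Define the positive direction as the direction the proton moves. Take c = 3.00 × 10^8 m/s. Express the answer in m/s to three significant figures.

In units of c (dividing by 3.00 × 10^8 m/s): v = 0.827, u' = 0.840.
u = (u' + v)/(1 + u'v/c²):
u = (0.840 + 0.827) / (1 + 0.840·0.827) = 1.6667/1.6944 = 0.9836
(Galilean addition would give +1.667c, exceeding c.)
Converting back: u = 0.9836 × 3.00 × 10^8 m/s.

2.95 × 10^8 m/s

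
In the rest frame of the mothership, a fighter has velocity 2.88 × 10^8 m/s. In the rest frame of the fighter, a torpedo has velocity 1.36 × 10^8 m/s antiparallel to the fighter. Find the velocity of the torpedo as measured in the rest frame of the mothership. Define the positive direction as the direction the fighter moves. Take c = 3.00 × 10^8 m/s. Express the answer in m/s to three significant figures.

+2.69 × 10^8 m/s

In units of c (dividing by 3.00 × 10^8 m/s): v = 0.960, u' = -0.453.
u = (u' + v)/(1 + u'v/c²):
u = (-0.453 + 0.960) / (1 + (-0.453)·0.960) = 0.5067/0.5648 = 0.8971
Converting back: u = 0.8971 × 3.00 × 10^8 m/s.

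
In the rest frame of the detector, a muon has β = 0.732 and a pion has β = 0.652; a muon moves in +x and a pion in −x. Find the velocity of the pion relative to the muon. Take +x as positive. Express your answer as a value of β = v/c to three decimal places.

β_A = 0.732, β_B = -0.652.
Transform to A's frame with the inverse velocity-addition law: u' = (u − v)/(1 − uv/c²), taking u = β_B and v = β_A.
u' = (-0.652 − 0.732) / (1 − (0.732)(-0.652)) = -1.3840/1.4773 = -0.9369.

β = -0.937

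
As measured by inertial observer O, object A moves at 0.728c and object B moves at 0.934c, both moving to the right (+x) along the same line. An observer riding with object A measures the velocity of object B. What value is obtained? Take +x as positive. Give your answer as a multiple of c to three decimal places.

β_A = 0.728, β_B = 0.934.
Transform to A's frame with the inverse velocity-addition law: u' = (u − v)/(1 − uv/c²), taking u = β_B and v = β_A.
u' = (0.934 − 0.728) / (1 − (0.728)(0.934)) = 0.2060/0.3200 = 0.6437.

+0.644c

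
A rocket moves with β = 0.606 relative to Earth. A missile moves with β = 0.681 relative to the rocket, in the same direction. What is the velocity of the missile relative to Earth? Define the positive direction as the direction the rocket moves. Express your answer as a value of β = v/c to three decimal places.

With v = 0.606 and u' = 0.681 (in units of c),
u = (u' + v)/(1 + u'v/c²):
u = (0.681 + 0.606) / (1 + 0.681·0.606) = 1.2870/1.4127 = 0.9110

β = 0.911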